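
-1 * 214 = -214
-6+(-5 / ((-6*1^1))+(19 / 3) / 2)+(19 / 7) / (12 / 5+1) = -143 / 119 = -1.20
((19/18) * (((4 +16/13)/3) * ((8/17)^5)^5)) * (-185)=-265585890996588846818263040/119146483631428778529869945109471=-0.00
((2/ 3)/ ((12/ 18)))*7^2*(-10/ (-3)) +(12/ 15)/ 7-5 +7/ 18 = 100067/ 630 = 158.84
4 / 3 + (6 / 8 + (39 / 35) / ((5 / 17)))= 12331 / 2100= 5.87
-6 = -6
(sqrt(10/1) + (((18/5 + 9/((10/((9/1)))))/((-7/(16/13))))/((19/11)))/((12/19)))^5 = -85991217576/52521875 + 155709236 *sqrt(10)/300125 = 3.39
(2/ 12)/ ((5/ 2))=1/ 15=0.07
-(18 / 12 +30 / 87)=-107 / 58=-1.84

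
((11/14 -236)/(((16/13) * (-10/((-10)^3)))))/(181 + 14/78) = -41738775/395696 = -105.48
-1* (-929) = 929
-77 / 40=-1.92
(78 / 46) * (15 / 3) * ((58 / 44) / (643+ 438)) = 5655 / 546986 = 0.01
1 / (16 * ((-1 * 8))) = -1 / 128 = -0.01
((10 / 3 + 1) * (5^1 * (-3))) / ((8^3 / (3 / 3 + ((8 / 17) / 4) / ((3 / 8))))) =-4355 / 26112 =-0.17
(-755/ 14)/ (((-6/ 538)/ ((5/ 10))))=203095/ 84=2417.80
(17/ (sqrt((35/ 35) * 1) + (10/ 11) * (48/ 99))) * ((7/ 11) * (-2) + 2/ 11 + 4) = 17952/ 523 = 34.33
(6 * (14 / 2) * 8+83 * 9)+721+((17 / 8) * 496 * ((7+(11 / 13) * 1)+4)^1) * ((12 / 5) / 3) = 766524 / 65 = 11792.68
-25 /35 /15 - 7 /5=-152 /105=-1.45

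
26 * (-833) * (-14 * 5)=1516060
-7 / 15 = -0.47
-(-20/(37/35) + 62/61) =40406/2257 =17.90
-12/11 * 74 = -888/11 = -80.73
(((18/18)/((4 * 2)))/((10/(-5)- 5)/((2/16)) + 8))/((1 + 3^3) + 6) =-1/13056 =-0.00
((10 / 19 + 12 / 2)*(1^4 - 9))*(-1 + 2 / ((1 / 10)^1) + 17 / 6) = -64976 / 57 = -1139.93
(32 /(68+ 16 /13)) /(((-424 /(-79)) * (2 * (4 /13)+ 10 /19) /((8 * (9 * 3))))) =1014676 /62275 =16.29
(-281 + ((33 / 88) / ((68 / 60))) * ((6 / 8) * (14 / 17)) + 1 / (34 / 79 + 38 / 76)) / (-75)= 190134061 / 50979600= 3.73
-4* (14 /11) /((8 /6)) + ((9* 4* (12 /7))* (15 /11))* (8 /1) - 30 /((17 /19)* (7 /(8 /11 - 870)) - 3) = 371187954 /546343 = 679.40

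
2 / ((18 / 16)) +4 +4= 88 / 9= 9.78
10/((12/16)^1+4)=2.11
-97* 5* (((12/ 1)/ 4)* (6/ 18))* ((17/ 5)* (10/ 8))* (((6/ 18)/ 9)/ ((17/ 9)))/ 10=-97/ 24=-4.04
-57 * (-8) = 456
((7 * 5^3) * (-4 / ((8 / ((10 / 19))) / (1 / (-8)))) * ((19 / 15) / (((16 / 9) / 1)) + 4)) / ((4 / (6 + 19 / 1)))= 8246875 / 9728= 847.75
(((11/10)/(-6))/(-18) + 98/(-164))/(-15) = 26009/664200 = 0.04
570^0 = 1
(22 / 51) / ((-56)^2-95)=22 / 155091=0.00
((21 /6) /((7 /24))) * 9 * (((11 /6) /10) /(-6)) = -33 /10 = -3.30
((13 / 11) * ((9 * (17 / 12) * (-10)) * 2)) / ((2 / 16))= -26520 / 11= -2410.91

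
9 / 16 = 0.56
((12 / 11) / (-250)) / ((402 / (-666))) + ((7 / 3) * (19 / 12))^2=1630462261 / 119394000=13.66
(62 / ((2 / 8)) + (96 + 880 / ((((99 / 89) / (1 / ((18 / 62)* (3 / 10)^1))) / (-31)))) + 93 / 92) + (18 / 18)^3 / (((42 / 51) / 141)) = -43983755693 / 156492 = -281060.73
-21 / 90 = -7 / 30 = -0.23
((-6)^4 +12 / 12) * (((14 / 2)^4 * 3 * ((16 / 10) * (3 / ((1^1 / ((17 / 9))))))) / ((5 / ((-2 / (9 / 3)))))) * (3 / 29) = -1168323.29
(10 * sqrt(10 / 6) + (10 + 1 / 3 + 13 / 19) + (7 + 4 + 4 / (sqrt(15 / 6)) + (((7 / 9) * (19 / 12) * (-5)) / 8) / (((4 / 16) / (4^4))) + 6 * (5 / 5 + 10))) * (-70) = -700 * sqrt(15) / 3 - 56 * sqrt(10) + 25141690 / 513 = 47928.36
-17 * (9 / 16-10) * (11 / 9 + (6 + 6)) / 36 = 305473 / 5184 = 58.93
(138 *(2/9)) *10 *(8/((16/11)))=1686.67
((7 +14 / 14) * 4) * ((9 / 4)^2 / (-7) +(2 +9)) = 2302 / 7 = 328.86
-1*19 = -19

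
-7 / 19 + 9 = 164 / 19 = 8.63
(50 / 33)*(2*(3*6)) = 600 / 11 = 54.55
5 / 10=1 / 2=0.50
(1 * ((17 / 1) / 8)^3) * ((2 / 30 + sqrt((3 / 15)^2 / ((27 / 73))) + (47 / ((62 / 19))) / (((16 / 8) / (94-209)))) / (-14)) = 1081071259 / 1904640-4913 * sqrt(219) / 322560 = 567.37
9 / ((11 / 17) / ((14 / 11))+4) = 2142 / 1073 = 2.00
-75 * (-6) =450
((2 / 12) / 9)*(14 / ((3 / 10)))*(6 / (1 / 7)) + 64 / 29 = 30148 / 783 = 38.50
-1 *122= -122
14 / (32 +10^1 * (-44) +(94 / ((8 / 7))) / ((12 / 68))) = 168 / 697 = 0.24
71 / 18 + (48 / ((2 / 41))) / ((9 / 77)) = 151607 / 18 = 8422.61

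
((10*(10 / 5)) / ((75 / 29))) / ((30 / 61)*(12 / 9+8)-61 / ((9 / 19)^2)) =-191052 / 6603005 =-0.03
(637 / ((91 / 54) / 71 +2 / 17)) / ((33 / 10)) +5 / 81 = 2242094209 / 1642113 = 1365.37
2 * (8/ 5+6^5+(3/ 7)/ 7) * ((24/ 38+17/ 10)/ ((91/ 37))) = 2402576389/ 162925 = 14746.52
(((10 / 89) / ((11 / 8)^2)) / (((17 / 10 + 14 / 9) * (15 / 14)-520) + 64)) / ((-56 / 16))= 15360 / 409340459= 0.00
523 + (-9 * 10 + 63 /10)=4393 /10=439.30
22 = 22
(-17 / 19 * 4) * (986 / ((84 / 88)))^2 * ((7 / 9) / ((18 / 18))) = -31996914752 / 10773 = -2970102.55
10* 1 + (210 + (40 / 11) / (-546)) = 219.99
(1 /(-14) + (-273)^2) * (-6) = -3130215 /7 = -447173.57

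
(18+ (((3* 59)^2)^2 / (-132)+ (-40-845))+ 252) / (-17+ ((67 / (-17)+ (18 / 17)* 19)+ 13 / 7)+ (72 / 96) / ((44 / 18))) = -25957534022 / 4679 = -5547667.03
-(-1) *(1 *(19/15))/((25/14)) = 266/375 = 0.71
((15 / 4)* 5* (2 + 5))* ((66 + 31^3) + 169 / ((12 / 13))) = 63084175 / 16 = 3942760.94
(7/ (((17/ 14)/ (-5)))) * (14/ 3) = -6860/ 51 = -134.51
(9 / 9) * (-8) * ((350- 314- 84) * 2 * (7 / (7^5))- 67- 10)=616.32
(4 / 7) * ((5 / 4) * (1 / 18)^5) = 5 / 13226976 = 0.00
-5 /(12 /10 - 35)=25 /169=0.15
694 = 694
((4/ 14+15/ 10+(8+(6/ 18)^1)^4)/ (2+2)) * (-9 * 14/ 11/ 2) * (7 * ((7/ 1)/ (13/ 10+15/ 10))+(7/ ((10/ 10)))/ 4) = -38295425/ 288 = -132970.23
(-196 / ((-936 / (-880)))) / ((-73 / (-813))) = -5842760 / 2847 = -2052.25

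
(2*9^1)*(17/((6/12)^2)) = 1224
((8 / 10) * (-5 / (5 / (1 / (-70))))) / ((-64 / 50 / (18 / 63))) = -1 / 392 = -0.00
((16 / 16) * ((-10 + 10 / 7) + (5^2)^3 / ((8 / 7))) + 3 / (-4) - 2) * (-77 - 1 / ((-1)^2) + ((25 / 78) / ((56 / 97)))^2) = -125995245680553 / 118716416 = -1061312.75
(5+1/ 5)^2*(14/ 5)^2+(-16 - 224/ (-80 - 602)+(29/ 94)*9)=3988692409/ 20033750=199.10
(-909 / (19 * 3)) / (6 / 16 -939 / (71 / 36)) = 57368 / 1711387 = 0.03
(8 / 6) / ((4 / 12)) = 4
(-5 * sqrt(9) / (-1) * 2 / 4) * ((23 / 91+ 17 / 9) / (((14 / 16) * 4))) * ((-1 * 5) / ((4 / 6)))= -21925 / 637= -34.42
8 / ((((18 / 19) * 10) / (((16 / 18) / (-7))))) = -304 / 2835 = -0.11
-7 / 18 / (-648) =0.00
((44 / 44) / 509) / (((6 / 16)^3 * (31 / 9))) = 512 / 47337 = 0.01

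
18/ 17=1.06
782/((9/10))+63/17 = 133507/153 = 872.59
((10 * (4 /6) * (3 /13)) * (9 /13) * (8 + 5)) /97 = 0.14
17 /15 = 1.13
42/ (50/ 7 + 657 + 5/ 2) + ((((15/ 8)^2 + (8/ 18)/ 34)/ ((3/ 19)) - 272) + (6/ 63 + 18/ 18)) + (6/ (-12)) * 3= -3135804535/ 12543552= -249.99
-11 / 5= -2.20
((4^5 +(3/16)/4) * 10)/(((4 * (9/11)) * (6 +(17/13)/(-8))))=46860385/87408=536.11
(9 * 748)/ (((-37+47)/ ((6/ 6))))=3366/ 5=673.20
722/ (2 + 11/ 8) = 5776/ 27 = 213.93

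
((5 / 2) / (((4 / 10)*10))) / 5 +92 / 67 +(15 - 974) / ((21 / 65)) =-4770671 / 1608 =-2966.84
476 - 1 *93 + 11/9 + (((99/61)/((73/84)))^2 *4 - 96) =53926578962/178462881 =302.17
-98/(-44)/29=49/638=0.08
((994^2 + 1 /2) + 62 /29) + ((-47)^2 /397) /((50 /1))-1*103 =284352607018 /287825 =987935.75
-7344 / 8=-918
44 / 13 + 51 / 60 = 1101 / 260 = 4.23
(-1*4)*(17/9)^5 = -5679428/59049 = -96.18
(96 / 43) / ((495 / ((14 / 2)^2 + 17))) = 64 / 215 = 0.30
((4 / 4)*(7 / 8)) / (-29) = -7 / 232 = -0.03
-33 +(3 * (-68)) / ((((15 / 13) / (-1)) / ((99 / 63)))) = 8569 / 35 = 244.83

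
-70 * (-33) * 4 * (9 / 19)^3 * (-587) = -3954008520 / 6859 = -576470.12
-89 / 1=-89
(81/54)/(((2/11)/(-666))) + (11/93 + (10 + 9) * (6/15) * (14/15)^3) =-5742032011/1046250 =-5488.20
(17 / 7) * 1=17 / 7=2.43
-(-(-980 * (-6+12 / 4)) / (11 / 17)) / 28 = 1785 / 11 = 162.27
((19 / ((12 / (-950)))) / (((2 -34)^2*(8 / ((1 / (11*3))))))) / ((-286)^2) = -0.00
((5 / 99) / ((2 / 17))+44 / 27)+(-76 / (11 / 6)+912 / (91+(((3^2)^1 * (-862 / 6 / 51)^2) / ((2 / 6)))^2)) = -202173825140557 / 5134469593770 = -39.38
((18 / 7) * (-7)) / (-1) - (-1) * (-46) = -28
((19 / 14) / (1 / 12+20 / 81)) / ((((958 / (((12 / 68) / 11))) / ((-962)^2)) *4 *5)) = 1068193737 / 335450885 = 3.18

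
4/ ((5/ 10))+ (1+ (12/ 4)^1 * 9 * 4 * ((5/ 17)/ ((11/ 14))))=9243/ 187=49.43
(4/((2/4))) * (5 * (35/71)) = 1400/71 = 19.72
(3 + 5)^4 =4096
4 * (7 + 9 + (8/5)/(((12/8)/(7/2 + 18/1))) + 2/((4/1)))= 2366/15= 157.73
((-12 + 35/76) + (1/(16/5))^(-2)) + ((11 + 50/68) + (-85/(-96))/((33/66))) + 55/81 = 134851073/10465200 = 12.89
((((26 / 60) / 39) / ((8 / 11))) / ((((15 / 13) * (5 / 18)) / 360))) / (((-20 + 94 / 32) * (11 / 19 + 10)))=-3344 / 35175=-0.10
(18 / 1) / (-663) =-6 / 221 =-0.03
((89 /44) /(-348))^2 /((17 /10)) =39605 /1992887424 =0.00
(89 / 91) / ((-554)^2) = 89 / 27929356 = 0.00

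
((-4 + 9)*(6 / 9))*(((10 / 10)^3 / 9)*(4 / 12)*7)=70 / 81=0.86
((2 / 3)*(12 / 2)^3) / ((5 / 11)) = 1584 / 5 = 316.80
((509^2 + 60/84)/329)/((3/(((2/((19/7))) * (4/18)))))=806032/18753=42.98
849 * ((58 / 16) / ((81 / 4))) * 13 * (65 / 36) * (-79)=-547858285 / 1944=-281820.11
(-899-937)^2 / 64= 210681 / 4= 52670.25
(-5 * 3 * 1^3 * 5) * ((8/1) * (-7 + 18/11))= 35400/11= 3218.18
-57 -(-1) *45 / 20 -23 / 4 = -121 / 2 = -60.50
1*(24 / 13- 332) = -4292 / 13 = -330.15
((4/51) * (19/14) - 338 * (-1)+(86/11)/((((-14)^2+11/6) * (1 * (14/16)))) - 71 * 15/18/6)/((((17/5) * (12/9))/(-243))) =-7437144157335/422628976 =-17597.34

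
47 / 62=0.76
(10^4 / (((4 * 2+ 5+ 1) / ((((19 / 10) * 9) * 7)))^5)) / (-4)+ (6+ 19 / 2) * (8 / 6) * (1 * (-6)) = -146211328571 / 1280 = -114227600.45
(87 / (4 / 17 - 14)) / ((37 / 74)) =-493 / 39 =-12.64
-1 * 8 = -8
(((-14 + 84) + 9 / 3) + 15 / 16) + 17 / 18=10783 / 144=74.88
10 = 10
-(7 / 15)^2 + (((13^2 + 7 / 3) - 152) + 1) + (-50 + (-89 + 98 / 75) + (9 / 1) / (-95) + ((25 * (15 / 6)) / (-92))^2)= -678578557 / 5789376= -117.21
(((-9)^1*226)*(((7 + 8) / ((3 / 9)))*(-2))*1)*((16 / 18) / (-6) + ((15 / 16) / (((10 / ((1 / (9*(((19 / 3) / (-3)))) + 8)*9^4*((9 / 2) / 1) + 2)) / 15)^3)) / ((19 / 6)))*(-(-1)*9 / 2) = 354757709968589729850889806585 / 33362176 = 10633530317944181154457.37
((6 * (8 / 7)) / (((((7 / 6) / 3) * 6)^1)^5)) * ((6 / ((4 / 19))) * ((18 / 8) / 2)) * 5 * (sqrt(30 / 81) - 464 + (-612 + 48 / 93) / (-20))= -25124148837 / 3647119 + 207765 * sqrt(30) / 117649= -6879.09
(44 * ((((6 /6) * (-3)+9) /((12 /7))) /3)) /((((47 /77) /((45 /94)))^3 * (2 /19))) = 20287698787125 /86233722632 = 235.26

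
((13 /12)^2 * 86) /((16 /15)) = 36335 /384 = 94.62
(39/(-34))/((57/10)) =-65/323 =-0.20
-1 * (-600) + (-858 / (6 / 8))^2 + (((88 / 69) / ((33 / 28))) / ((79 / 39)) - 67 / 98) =699444592687 / 534198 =1309335.85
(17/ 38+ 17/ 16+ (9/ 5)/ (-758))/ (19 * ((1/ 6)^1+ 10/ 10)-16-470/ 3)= -0.01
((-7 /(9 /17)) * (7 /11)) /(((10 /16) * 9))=-6664 /4455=-1.50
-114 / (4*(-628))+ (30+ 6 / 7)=271695 / 8792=30.90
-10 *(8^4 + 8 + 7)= -41110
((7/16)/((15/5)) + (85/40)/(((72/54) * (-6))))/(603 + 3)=-23/116352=-0.00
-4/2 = -2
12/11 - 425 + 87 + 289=-527/11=-47.91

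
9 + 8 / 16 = 19 / 2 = 9.50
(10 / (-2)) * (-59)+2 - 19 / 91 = 27008 / 91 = 296.79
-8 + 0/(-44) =-8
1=1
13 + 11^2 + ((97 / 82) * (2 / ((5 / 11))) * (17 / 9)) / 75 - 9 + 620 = 103107514 / 138375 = 745.13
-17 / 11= -1.55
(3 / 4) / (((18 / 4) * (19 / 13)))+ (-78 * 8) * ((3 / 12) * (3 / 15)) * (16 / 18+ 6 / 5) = -65.06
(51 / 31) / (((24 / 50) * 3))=425 / 372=1.14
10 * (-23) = -230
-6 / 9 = -2 / 3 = -0.67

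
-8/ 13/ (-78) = 4/ 507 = 0.01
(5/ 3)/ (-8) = -5/ 24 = -0.21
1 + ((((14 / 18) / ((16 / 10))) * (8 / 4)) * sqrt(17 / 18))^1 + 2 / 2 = 35 * sqrt(34) / 216 + 2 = 2.94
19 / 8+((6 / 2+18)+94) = 939 / 8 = 117.38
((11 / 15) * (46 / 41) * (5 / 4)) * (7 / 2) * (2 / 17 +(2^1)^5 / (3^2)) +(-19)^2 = 14084969 / 37638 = 374.22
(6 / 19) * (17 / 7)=102 / 133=0.77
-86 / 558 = -43 / 279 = -0.15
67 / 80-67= -5293 / 80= -66.16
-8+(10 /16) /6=-379 /48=-7.90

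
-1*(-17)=17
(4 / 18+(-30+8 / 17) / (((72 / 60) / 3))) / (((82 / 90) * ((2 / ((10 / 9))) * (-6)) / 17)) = 281525 / 2214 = 127.16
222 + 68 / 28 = 1571 / 7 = 224.43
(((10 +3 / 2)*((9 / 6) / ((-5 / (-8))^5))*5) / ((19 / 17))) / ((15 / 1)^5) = 3203072 / 3005859375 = 0.00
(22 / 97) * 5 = 110 / 97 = 1.13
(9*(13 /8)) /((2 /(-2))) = -117 /8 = -14.62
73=73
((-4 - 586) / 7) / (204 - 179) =-118 / 35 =-3.37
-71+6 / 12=-141 / 2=-70.50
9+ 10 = 19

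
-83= -83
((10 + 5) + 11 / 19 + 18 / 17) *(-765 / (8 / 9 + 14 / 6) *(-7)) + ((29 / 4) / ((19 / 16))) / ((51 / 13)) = 777043522 / 28101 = 27651.81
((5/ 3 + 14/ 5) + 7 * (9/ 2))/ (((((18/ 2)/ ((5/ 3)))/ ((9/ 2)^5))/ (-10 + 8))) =-786591/ 32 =-24580.97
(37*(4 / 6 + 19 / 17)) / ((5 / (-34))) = -6734 / 15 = -448.93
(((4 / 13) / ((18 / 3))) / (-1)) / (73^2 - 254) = -2 / 197925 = -0.00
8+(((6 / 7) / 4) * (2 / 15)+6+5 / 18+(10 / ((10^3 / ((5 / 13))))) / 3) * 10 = 116423 / 1638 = 71.08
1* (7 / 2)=7 / 2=3.50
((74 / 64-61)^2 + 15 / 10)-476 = 3181337 / 1024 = 3106.77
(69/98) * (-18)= -621/49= -12.67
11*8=88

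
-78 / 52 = -3 / 2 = -1.50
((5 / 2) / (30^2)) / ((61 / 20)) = 1 / 1098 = 0.00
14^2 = 196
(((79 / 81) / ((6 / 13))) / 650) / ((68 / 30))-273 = -15036761 / 55080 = -273.00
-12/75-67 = -1679/25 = -67.16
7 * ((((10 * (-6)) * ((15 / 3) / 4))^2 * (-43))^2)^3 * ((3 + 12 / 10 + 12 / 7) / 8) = 8289841658181989943981170654296875 / 8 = 1036230207272748742997646000000000.00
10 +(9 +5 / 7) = 138 / 7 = 19.71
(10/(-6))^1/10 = -1/6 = -0.17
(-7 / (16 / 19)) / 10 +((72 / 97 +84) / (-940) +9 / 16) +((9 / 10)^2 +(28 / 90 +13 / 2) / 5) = 11904379 / 6564960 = 1.81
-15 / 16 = -0.94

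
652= 652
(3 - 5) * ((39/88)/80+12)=-84519/3520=-24.01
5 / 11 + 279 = 3074 / 11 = 279.45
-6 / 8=-3 / 4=-0.75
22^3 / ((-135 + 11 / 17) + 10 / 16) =-1448128 / 18187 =-79.62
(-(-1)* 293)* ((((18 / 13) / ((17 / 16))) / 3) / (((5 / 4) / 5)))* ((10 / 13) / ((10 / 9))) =1012608 / 2873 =352.46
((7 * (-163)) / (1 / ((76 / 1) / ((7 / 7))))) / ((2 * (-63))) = 6194 / 9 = 688.22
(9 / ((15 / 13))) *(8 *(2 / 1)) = 624 / 5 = 124.80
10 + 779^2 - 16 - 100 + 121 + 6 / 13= 7889134 / 13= 606856.46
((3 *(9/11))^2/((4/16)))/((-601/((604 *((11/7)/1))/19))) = -2.00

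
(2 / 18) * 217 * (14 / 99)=3.41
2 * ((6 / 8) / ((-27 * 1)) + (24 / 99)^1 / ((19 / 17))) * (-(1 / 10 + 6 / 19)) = -112417 / 714780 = -0.16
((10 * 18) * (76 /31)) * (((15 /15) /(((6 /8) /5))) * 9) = 820800 /31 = 26477.42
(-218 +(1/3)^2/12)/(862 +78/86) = -1012349/4007340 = -0.25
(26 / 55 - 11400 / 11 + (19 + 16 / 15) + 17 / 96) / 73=-1787539 / 128480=-13.91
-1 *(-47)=47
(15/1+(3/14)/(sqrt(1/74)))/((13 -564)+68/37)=-185/6773 -37 * sqrt(74)/94822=-0.03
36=36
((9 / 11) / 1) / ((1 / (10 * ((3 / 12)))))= 45 / 22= 2.05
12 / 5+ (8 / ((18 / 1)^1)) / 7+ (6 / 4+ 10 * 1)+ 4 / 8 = 4556 / 315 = 14.46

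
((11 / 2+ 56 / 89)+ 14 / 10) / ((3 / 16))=53608 / 1335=40.16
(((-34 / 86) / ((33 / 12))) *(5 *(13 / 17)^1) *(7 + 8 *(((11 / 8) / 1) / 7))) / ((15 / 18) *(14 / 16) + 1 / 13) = -9734400 / 1665433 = -5.84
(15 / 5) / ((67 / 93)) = 279 / 67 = 4.16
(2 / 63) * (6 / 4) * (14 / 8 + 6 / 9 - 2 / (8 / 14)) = -13 / 252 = -0.05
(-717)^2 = 514089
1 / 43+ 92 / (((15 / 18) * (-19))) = -23641 / 4085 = -5.79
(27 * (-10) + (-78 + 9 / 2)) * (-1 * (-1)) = -687 / 2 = -343.50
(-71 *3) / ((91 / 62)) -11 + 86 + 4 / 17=-108113 / 1547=-69.89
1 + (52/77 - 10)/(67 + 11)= 2644/3003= 0.88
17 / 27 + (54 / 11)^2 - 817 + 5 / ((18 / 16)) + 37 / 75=-64305457 / 81675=-787.33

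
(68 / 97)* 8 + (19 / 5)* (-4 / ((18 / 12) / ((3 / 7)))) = 4296 / 3395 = 1.27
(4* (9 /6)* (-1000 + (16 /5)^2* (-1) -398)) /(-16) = 52809 /100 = 528.09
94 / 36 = 47 / 18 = 2.61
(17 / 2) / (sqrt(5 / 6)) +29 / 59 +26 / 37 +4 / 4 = 4790 / 2183 +17*sqrt(30) / 10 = 11.51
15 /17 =0.88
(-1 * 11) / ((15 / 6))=-22 / 5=-4.40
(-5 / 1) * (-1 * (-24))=-120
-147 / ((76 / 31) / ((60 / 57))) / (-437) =22785 / 157757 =0.14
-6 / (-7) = 6 / 7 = 0.86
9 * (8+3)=99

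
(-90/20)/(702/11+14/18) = -891/12790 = -0.07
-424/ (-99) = 424/ 99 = 4.28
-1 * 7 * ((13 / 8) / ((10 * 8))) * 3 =-273 / 640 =-0.43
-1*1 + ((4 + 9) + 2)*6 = 89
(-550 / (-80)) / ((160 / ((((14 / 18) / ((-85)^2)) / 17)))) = 77 / 282988800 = 0.00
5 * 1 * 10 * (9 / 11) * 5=2250 / 11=204.55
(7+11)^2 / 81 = 4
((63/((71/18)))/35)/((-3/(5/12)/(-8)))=36/71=0.51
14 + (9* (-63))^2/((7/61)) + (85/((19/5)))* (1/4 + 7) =212930961/76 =2801723.17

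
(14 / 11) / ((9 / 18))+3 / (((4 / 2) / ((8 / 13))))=496 / 143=3.47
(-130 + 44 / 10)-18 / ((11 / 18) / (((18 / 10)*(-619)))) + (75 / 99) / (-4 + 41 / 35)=534030137 / 16335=32692.39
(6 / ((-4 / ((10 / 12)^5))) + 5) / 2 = 2.20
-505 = -505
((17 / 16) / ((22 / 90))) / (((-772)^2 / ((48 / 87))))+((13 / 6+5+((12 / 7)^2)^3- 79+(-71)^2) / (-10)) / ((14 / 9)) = -251357674959425679 / 782855429842640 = -321.08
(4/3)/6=2/9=0.22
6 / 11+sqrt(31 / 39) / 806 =sqrt(1209) / 31434+6 / 11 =0.55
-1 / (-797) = 1 / 797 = 0.00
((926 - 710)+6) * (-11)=-2442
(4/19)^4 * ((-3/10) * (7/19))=-2688/12380495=-0.00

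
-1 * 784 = -784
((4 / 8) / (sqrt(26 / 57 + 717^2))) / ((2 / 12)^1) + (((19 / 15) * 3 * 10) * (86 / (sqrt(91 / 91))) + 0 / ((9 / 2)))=3268.00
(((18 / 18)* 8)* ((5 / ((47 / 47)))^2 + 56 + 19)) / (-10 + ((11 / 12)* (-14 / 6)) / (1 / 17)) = -28800 / 1669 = -17.26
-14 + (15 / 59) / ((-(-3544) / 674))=-1458617 / 104548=-13.95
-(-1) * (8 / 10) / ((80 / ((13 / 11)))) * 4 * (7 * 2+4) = 234 / 275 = 0.85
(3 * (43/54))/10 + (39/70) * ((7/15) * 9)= 2321/900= 2.58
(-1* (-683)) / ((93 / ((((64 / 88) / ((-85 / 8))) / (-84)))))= 10928 / 1826055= 0.01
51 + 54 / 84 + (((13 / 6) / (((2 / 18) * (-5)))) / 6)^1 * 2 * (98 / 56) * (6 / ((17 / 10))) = 5190 / 119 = 43.61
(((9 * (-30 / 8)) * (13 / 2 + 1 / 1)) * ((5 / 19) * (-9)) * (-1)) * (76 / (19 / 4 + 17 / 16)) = -243000 / 31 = -7838.71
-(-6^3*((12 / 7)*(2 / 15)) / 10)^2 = -746496 / 30625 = -24.38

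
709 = 709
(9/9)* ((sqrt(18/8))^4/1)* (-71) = -359.44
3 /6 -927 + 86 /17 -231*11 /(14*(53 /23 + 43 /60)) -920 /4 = -1211.52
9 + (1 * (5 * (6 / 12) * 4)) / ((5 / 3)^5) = 6111 / 625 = 9.78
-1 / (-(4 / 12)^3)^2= -729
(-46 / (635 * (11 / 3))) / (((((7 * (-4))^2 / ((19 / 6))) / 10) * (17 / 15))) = -6555 / 9309608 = -0.00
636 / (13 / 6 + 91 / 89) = 339624 / 1703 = 199.43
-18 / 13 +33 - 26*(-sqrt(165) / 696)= 13*sqrt(165) / 348 +411 / 13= 32.10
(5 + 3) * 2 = 16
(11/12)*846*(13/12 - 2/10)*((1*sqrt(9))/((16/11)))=904233/640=1412.86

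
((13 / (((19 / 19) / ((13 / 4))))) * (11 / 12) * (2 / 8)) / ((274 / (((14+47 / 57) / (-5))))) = -314171 / 2998656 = -0.10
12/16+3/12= 1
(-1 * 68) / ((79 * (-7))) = 68 / 553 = 0.12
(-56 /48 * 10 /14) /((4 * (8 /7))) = -35 /192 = -0.18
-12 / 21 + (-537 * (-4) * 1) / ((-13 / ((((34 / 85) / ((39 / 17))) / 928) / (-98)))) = -5486077 / 9605960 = -0.57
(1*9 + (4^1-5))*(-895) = -7160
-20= -20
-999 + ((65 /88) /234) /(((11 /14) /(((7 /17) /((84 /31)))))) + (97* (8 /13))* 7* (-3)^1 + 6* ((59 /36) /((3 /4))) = -51740217031 /23104224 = -2239.43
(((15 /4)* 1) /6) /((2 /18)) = 45 /8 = 5.62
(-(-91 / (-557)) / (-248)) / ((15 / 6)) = 0.00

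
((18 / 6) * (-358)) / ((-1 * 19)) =1074 / 19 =56.53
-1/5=-0.20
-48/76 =-12/19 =-0.63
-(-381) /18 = 127 /6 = 21.17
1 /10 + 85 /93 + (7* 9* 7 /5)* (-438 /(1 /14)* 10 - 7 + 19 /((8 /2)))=-10060035871 /1860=-5408621.44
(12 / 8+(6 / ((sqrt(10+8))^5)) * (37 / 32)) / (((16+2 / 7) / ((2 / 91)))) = 37 * sqrt(2) / 7682688+1 / 494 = 0.00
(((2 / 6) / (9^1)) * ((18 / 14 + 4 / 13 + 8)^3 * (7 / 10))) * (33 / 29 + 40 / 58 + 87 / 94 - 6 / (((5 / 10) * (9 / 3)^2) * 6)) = 170011813767 / 2934620780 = 57.93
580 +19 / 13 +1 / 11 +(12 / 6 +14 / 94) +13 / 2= 7933487 / 13442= 590.20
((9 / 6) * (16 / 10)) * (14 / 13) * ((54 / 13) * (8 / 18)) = 4032 / 845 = 4.77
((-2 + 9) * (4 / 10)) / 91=2 / 65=0.03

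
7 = 7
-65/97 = -0.67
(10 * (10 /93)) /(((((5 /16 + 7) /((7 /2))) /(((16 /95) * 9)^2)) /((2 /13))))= 344064 /1891279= 0.18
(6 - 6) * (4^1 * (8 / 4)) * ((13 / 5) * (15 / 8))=0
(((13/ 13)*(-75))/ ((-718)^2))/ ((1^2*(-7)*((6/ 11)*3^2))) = 275/ 64956024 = 0.00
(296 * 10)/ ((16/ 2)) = 370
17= 17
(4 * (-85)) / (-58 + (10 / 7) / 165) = 1155 / 197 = 5.86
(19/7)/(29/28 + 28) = 76/813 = 0.09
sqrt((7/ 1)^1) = sqrt(7) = 2.65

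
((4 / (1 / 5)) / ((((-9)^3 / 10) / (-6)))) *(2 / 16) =50 / 243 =0.21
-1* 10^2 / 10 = -10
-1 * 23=-23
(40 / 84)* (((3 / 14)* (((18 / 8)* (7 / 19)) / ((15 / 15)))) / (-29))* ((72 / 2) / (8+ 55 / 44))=-1620 / 142709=-0.01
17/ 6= 2.83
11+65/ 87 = 1022/ 87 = 11.75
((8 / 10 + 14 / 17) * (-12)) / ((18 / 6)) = -552 / 85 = -6.49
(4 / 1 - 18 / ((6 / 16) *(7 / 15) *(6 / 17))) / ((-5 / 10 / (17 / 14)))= 34204 / 49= 698.04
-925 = -925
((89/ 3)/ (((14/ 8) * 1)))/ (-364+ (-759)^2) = 356/ 12090057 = 0.00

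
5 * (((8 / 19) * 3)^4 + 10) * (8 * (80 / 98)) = 2615977600 / 6385729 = 409.66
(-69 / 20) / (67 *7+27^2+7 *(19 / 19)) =-69 / 24100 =-0.00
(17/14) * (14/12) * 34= 289/6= 48.17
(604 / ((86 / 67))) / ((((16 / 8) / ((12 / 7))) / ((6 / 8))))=91053 / 301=302.50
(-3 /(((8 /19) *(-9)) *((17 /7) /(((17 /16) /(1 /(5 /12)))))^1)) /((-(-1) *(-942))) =-665 /4340736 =-0.00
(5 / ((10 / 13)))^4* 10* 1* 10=714025 / 4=178506.25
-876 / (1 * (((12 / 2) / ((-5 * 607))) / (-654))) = -289793940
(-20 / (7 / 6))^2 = 14400 / 49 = 293.88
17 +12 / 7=131 / 7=18.71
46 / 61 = 0.75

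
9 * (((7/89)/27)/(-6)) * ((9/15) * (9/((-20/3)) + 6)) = -217/17800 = -0.01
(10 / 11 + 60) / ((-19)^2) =670 / 3971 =0.17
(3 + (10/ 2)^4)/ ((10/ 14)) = 4396/ 5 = 879.20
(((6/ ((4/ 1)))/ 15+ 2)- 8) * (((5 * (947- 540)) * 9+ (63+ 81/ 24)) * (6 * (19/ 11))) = -494532513/ 440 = -1123937.53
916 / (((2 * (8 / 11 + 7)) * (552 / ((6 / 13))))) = 2519 / 50830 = 0.05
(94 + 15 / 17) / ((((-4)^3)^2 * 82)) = 0.00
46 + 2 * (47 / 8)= 231 / 4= 57.75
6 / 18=1 / 3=0.33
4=4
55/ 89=0.62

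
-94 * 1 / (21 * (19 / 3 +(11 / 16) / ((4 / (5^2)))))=-6016 / 14287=-0.42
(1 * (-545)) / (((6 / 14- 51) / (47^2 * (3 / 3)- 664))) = 1964725 / 118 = 16650.21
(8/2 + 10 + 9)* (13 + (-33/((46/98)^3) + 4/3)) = -11124070/1587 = -7009.50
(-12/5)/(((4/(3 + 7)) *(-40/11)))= 33/20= 1.65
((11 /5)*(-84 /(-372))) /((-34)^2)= 77 /179180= 0.00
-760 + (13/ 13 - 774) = -1533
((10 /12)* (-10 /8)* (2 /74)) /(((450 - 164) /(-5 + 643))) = -725 /11544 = -0.06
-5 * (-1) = 5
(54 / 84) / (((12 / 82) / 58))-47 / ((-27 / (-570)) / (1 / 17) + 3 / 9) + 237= 4093305 / 9086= 450.51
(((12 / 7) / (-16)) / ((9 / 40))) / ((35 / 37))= -74 / 147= -0.50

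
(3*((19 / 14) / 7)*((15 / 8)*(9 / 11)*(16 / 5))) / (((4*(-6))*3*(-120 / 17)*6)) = 323 / 344960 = 0.00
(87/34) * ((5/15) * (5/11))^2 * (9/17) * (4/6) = 725/34969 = 0.02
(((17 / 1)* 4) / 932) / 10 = 17 / 2330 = 0.01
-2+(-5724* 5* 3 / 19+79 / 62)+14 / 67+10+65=-350783783 / 78926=-4444.46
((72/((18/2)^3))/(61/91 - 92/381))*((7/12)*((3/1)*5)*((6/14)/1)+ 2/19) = 6772402/7627797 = 0.89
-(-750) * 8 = 6000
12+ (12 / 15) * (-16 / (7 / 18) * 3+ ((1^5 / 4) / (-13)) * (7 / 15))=-592069 / 6825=-86.75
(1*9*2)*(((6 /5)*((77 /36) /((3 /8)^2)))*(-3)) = -4928 /5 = -985.60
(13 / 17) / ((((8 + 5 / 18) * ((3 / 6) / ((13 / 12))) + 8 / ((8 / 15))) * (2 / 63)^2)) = 2012283 / 49912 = 40.32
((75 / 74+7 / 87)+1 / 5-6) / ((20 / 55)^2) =-18329927 / 515040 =-35.59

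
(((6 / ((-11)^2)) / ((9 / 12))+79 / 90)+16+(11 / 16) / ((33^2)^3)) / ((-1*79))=-159145423277 / 742007051280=-0.21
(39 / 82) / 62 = 39 / 5084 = 0.01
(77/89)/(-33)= -7/267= -0.03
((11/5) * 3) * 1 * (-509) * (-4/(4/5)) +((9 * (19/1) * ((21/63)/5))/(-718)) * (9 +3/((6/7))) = 24120207/1436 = 16796.80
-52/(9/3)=-52/3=-17.33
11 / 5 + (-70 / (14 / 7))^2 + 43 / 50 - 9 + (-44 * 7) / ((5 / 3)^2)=55409 / 50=1108.18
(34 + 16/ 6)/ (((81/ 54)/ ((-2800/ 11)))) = -56000/ 9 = -6222.22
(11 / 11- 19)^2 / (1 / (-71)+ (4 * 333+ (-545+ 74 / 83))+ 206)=477333 / 1464230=0.33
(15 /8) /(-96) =-5 /256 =-0.02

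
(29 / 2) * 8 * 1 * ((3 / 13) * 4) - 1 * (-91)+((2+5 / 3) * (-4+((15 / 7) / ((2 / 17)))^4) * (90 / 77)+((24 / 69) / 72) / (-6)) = 512216405846531 / 1085463288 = 471887.36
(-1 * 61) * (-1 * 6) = 366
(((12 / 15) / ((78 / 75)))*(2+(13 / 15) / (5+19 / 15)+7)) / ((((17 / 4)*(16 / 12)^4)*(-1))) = -347895 / 664768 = -0.52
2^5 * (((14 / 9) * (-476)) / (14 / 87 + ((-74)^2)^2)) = -3092096 / 3913248189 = -0.00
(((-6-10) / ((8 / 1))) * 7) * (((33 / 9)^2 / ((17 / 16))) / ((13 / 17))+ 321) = -552902 / 117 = -4725.66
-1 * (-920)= 920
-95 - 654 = -749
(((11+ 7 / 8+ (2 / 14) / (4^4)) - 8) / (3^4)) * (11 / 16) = 25465 / 774144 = 0.03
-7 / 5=-1.40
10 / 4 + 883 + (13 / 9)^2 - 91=129047 / 162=796.59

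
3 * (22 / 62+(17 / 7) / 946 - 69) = -42273267 / 205282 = -205.93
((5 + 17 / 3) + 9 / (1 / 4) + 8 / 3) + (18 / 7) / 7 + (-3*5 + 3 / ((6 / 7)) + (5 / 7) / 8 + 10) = 48.29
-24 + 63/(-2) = -111/2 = -55.50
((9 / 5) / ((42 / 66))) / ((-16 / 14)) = -99 / 40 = -2.48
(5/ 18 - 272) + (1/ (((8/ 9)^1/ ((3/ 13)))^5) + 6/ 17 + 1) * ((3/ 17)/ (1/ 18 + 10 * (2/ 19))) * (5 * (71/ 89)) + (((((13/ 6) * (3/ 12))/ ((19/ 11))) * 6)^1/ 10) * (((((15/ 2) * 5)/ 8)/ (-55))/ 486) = -24720126616873715709293/ 91264605325837811712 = -270.86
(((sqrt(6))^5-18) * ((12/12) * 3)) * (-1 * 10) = -2105.45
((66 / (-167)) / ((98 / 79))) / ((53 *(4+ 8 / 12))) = -7821 / 6071786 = -0.00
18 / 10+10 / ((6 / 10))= 277 / 15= 18.47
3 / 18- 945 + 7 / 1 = -5627 / 6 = -937.83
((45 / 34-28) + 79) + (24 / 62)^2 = 1714515 / 32674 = 52.47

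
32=32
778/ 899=0.87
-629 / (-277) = 629 / 277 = 2.27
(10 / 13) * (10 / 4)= 25 / 13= 1.92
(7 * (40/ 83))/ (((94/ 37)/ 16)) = 21.25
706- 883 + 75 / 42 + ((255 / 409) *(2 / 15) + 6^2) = -796665 / 5726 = -139.13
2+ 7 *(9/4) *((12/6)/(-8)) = -31/16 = -1.94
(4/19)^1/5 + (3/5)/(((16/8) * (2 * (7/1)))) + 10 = 26769/2660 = 10.06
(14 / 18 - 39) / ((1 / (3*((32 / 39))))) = -11008 / 117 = -94.09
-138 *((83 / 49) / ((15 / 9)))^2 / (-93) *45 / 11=25668414 / 4093705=6.27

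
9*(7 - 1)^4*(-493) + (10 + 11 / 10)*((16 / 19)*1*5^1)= -109255800 / 19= -5750305.26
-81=-81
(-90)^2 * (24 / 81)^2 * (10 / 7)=64000 / 63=1015.87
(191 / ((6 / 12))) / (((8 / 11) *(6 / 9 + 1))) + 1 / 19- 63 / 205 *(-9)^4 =-26503211 / 15580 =-1701.10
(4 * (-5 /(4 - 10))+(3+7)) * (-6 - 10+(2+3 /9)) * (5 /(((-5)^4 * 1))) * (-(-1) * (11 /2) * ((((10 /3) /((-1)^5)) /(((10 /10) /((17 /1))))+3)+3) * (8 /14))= 1096832 /4725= 232.13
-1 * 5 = -5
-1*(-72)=72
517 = 517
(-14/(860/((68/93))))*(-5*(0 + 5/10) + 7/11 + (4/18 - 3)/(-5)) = 30821/1979505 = 0.02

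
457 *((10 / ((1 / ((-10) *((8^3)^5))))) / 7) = -1607925804459622400 / 7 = -229703686351374628.57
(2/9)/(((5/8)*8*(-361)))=-2/16245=-0.00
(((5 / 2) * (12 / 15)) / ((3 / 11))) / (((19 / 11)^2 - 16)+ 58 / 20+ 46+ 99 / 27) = 26620 / 143567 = 0.19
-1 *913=-913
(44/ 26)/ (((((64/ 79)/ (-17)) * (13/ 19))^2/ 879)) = 6295653067341/ 4499456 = 1399203.16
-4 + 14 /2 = 3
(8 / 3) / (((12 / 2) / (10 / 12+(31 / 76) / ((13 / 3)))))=2749 / 6669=0.41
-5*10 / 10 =-5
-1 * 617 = -617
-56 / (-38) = 28 / 19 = 1.47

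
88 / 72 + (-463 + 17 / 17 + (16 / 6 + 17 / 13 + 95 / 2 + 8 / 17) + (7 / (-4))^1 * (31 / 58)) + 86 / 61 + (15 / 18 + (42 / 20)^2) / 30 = -59842108202 / 146605875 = -408.18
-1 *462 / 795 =-154 / 265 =-0.58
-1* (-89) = 89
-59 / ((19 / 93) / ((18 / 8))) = -49383 / 76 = -649.78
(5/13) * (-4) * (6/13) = -120/169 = -0.71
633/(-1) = -633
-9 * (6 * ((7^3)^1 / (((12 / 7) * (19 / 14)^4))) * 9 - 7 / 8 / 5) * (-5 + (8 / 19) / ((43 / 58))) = 541033278174837 / 4258890280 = 127036.21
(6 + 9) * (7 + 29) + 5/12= 6485/12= 540.42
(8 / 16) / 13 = 1 / 26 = 0.04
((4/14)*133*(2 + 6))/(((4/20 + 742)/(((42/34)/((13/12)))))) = 127680/273377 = 0.47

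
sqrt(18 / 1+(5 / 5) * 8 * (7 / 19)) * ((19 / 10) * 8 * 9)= 36 * sqrt(7562) / 5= 626.11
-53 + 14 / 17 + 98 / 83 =-71955 / 1411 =-51.00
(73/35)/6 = 73/210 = 0.35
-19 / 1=-19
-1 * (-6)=6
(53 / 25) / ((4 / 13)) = 689 / 100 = 6.89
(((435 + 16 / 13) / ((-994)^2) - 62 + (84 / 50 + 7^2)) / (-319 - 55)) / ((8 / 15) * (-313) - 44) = -10904528007 / 75996606926240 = -0.00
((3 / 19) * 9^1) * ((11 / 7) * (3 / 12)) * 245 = 136.78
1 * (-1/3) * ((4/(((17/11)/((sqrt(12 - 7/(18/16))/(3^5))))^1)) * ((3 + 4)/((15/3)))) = -616 * sqrt(13)/185895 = -0.01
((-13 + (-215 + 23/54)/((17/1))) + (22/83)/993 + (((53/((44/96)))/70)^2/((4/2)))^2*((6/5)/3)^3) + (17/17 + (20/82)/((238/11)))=-69550074054698896985357/2839785616218885468750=-24.49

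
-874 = -874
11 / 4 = 2.75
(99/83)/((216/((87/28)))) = 319/18592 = 0.02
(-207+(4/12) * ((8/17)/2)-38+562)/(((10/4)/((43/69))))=1390706/17595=79.04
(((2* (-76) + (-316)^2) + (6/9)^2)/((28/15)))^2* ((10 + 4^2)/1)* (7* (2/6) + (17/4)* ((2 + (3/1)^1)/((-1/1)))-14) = -6460624926884375/2646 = -2441657190810.42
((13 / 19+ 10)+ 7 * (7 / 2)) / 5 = 1337 / 190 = 7.04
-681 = -681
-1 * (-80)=80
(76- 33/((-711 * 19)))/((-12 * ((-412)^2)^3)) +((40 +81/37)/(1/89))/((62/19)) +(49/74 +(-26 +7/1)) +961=634555073926174989392933083/303130689330550691708928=2093.34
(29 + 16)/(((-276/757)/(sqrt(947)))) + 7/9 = 7/9 - 11355 *sqrt(947)/92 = -3797.39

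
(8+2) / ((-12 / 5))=-25 / 6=-4.17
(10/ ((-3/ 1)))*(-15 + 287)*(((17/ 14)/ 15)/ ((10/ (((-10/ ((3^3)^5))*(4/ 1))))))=18496/ 903981141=0.00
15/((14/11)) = 165/14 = 11.79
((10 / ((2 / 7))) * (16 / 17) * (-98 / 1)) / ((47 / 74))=-4061120 / 799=-5082.75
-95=-95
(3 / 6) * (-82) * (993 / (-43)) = 946.81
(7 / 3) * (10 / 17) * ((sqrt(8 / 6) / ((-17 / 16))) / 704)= -35 * sqrt(3) / 28611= -0.00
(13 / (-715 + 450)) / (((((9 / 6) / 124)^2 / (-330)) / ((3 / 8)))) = 2198768 / 53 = 41486.19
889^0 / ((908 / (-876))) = -219 / 227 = -0.96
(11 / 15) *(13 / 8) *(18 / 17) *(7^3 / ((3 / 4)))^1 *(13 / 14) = 91091 / 170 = 535.83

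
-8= -8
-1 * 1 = -1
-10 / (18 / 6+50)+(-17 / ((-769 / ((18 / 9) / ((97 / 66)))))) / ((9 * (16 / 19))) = -8762851 / 47441148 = -0.18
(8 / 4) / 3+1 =5 / 3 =1.67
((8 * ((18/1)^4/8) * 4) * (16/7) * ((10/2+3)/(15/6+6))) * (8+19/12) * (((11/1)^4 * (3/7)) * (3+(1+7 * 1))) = 497727059005440/833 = 597511475396.69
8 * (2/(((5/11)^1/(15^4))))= 1782000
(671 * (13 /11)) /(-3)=-793 /3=-264.33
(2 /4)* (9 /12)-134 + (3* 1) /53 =-56633 /424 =-133.57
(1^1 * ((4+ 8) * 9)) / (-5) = -108 / 5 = -21.60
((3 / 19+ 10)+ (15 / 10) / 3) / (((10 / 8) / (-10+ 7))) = -25.58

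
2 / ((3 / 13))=26 / 3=8.67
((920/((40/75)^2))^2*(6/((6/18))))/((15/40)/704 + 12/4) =353504250000/5633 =62755947.10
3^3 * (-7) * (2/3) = -126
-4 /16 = -0.25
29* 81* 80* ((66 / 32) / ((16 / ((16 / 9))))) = 43065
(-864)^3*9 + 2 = -5804752894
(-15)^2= 225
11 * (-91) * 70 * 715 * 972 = -48697248600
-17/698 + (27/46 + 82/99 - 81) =-63263215/794673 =-79.61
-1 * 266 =-266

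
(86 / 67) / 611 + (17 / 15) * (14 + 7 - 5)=11136154 / 614055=18.14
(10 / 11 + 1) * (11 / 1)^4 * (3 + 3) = 167706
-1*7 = -7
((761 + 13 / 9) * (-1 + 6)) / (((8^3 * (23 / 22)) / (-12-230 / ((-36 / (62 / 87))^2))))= -2797485766955 / 32488812288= -86.11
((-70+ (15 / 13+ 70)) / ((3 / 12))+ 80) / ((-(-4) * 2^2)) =275 / 52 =5.29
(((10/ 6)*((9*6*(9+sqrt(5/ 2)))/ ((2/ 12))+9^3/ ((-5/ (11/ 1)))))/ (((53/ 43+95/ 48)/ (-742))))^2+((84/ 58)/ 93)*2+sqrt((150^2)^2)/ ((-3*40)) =56529306723962880*sqrt(10)/ 896809+474381309867781535051/ 1612462582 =493527261258.69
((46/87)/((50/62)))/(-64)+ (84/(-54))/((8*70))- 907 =-189384319/208800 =-907.01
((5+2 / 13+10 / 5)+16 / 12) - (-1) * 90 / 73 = 27673 / 2847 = 9.72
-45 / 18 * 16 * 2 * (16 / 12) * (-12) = 1280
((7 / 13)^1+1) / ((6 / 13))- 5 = -5 / 3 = -1.67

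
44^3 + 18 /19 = 1618514 /19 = 85184.95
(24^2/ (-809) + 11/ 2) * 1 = 4.79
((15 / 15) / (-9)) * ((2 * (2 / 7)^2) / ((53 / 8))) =-64 / 23373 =-0.00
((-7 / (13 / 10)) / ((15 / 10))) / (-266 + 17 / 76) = 10640 / 787761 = 0.01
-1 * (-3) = 3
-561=-561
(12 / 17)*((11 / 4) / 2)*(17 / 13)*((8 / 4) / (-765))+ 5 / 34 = 0.14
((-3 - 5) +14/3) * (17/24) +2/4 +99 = 3497/36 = 97.14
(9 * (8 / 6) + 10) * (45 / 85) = 198 / 17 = 11.65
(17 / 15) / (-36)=-0.03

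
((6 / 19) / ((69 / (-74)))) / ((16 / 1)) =-37 / 1748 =-0.02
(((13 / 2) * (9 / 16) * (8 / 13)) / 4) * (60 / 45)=3 / 4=0.75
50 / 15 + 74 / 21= 48 / 7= 6.86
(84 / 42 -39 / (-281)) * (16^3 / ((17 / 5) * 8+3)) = 12308480 / 42431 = 290.08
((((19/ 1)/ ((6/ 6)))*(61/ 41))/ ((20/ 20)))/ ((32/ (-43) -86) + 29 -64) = -49837/ 214635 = -0.23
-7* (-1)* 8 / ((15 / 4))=224 / 15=14.93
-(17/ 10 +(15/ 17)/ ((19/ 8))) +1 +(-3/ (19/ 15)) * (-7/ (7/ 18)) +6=153619/ 3230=47.56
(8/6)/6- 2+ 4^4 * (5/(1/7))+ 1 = 80633/9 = 8959.22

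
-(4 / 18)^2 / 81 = -4 / 6561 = -0.00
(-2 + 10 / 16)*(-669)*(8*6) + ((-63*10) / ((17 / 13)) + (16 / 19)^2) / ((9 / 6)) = 807014818 / 18411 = 43833.30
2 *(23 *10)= 460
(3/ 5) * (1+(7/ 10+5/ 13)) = 813/ 650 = 1.25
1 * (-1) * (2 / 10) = -1 / 5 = -0.20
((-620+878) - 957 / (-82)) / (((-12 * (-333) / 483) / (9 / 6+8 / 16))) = 395577 / 6068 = 65.19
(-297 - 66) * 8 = -2904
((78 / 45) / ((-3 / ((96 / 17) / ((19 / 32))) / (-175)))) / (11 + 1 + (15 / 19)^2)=2529280 / 33201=76.18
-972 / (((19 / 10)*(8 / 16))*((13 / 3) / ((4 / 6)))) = -38880 / 247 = -157.41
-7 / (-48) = 7 / 48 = 0.15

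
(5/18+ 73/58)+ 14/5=5659/1305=4.34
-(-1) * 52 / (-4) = -13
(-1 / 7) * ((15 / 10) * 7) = -3 / 2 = -1.50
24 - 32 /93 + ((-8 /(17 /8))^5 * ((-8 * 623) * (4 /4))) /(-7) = -71095764932584 /132046701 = -538413.79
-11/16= -0.69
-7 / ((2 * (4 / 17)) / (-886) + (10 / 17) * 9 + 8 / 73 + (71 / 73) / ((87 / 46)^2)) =-29128093029 / 23614884470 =-1.23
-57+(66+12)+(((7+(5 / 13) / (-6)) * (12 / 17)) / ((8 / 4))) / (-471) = 2185370 / 104091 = 20.99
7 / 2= 3.50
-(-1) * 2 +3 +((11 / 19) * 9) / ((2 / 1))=289 / 38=7.61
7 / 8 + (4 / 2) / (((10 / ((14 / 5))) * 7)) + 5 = 1191 / 200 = 5.96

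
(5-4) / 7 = 1 / 7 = 0.14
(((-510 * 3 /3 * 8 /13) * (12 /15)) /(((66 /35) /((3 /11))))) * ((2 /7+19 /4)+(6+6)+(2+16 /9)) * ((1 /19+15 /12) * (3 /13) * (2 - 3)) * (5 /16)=71.00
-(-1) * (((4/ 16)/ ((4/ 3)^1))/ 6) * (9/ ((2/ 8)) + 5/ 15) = 109/ 96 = 1.14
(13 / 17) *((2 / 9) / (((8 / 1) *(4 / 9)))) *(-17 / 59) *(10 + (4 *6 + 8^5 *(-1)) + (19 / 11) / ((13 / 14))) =585087 / 1298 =450.76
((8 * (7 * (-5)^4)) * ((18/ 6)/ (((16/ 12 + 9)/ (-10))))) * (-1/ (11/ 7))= 22050000/ 341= 64662.76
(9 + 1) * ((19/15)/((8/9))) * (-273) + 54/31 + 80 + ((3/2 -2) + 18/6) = -471945/124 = -3806.01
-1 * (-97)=97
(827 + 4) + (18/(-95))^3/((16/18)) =712472064/857375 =830.99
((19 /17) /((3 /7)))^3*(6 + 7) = 30584281 /132651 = 230.56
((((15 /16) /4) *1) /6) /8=0.00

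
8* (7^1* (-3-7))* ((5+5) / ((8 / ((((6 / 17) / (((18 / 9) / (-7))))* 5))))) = 73500 / 17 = 4323.53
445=445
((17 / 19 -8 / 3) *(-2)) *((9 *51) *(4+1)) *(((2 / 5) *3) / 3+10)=1607112 / 19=84584.84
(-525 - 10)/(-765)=107/153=0.70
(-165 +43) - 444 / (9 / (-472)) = 69490 / 3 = 23163.33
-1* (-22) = 22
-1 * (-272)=272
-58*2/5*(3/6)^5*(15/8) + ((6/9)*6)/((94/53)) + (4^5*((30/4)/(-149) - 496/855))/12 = -60817571617/1149612480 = -52.90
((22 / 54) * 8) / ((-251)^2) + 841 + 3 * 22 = 1542831577 / 1701027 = 907.00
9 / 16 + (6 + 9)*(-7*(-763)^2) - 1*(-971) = -978028375 / 16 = -61126773.44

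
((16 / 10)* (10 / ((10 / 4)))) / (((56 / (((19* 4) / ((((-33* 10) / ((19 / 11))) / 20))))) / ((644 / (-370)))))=531392 / 335775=1.58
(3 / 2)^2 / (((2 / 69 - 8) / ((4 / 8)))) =-621 / 4400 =-0.14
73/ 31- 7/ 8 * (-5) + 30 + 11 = 11837/ 248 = 47.73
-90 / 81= -10 / 9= -1.11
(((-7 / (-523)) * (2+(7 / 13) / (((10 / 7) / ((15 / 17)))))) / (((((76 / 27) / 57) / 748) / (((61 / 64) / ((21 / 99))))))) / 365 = 1849184073 / 317649280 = 5.82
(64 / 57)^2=1.26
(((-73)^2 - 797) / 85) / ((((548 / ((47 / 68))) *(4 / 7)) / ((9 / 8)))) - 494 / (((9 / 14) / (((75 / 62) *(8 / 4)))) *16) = -273513190391 / 2356575360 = -116.06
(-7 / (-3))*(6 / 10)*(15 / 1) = 21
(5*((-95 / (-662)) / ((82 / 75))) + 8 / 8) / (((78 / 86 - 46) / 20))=-19330435 / 26314169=-0.73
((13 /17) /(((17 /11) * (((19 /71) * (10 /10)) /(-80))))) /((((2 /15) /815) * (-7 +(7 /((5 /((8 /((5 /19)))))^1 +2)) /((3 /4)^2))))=2100117591000 /2904739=722997.00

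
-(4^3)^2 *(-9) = 36864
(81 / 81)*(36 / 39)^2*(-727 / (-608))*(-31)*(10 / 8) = -1014165 / 25688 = -39.48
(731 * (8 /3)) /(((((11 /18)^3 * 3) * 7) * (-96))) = -39474 /9317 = -4.24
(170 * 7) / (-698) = -595 / 349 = -1.70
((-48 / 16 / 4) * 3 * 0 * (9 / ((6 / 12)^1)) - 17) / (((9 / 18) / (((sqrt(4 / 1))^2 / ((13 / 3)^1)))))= -408 / 13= -31.38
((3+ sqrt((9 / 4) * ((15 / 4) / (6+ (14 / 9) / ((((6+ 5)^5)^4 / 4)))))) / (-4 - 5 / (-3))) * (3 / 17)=-27 / 119 - 2100931392681 * sqrt(21797099835814944298146) / 3458473173949304495305832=-0.32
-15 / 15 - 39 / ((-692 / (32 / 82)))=-6937 / 7093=-0.98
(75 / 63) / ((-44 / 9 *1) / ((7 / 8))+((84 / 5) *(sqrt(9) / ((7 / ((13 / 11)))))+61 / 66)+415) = 750 / 263873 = 0.00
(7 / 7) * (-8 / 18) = -4 / 9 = -0.44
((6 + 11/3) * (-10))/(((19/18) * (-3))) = 580/19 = 30.53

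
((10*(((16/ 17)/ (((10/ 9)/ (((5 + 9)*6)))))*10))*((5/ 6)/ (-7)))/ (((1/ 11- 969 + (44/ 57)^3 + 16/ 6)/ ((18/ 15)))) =1.05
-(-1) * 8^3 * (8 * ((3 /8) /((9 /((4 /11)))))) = 2048 /33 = 62.06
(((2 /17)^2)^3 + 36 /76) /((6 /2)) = 217239337 /1375841433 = 0.16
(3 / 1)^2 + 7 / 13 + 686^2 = 6117872 / 13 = 470605.54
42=42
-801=-801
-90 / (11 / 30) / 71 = -2700 / 781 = -3.46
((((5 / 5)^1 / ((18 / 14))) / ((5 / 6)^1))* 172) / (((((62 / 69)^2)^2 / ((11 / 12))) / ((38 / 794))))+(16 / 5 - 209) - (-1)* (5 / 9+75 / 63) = -178549280585869 / 923927349240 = -193.25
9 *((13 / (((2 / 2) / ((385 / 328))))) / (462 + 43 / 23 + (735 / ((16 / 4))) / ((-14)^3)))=29008980 / 97969951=0.30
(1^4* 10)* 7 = 70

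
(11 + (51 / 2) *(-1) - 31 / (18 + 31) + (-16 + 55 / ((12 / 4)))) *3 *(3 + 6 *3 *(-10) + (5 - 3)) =94075 / 14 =6719.64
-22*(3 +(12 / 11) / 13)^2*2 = -777924 / 1859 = -418.46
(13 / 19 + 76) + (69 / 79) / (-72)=2762035 / 36024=76.67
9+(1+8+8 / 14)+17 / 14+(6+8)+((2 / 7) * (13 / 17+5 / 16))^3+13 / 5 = 157093996369 / 4314007040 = 36.41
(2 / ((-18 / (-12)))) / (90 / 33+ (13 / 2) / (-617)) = 54296 / 110631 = 0.49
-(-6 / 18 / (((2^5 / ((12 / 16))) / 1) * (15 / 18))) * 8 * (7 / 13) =21 / 520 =0.04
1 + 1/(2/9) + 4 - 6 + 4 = 15/2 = 7.50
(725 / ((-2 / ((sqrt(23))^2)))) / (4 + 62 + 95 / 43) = -122.23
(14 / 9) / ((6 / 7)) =49 / 27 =1.81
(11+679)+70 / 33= 22840 / 33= 692.12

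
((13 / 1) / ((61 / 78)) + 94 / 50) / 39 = 28217 / 59475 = 0.47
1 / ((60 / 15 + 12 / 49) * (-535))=-49 / 111280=-0.00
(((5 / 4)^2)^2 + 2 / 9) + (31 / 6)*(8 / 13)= 175013 / 29952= 5.84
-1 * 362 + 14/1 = -348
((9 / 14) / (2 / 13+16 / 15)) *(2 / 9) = 195 / 1666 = 0.12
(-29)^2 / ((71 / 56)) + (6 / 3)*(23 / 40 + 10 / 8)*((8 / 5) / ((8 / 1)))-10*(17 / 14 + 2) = 31405981 / 49700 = 631.91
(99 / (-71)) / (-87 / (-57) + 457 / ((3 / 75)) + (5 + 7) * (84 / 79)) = -49533 / 406365376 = -0.00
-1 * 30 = -30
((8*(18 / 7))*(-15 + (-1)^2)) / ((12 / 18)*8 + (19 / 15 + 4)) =-1440 / 53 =-27.17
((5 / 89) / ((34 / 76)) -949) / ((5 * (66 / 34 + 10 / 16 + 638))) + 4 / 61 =-181842492 / 788263655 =-0.23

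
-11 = -11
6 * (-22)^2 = 2904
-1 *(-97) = 97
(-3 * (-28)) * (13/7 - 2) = -12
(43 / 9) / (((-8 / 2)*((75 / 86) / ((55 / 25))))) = -20339 / 6750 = -3.01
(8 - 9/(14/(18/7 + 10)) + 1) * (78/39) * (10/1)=900/49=18.37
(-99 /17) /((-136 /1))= 99 /2312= 0.04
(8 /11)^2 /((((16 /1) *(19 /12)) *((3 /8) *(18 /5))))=320 /20691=0.02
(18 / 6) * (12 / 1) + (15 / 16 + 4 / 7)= 4201 / 112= 37.51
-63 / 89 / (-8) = 63 / 712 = 0.09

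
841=841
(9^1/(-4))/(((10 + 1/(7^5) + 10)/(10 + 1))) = -184877/149396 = -1.24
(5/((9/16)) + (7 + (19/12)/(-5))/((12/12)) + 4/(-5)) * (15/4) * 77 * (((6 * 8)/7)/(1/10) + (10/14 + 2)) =14595251/48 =304067.73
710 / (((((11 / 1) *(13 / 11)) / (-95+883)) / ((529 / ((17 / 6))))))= 1775789520 / 221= 8035246.70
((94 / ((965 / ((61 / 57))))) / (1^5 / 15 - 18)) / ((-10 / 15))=0.01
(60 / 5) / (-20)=-3 / 5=-0.60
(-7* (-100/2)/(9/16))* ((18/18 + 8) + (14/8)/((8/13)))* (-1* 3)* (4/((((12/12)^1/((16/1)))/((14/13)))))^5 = -38301634441458483200/1113879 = -34385812499794.40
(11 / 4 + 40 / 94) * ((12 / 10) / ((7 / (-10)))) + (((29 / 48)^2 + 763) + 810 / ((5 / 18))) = 2784891089 / 758016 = 3673.92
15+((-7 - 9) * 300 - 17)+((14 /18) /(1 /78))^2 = -10094 /9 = -1121.56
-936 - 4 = -940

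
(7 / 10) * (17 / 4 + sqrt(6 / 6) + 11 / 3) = 749 / 120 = 6.24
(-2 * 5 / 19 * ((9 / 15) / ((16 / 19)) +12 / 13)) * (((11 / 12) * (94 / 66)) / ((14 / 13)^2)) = -0.97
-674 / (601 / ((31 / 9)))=-3.86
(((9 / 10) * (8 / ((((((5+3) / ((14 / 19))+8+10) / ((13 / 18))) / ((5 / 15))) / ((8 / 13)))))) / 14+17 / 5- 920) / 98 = -277729 / 29694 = -9.35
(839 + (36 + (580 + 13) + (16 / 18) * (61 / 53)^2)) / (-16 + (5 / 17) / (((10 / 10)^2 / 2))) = -315709346 / 3311811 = -95.33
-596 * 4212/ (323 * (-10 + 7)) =836784/ 323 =2590.66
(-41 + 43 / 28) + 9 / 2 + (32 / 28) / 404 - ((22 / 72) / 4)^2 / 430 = -220395409067 / 6303951360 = -34.96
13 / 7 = 1.86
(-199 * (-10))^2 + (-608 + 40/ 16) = 7918989/ 2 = 3959494.50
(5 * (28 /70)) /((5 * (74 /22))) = 22 /185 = 0.12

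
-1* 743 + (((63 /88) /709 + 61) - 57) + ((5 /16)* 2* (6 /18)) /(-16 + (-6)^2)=-553283701 /748704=-738.99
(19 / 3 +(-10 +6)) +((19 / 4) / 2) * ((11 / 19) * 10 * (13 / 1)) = 2173 / 12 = 181.08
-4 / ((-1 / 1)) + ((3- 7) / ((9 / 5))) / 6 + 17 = 557 / 27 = 20.63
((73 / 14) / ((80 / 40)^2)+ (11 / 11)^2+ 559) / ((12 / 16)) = 31433 / 42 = 748.40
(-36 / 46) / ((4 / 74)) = -333 / 23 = -14.48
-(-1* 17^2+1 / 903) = 260966 / 903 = 289.00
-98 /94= -49 /47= -1.04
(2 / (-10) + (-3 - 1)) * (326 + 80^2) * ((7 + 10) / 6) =-400197 / 5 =-80039.40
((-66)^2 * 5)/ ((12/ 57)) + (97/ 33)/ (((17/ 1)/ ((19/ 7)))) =406269628/ 3927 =103455.47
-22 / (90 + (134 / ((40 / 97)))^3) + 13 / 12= 3568484751487 / 3293987873988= 1.08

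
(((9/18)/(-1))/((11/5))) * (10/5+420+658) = -2700/11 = -245.45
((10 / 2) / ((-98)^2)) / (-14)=-5 / 134456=-0.00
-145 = -145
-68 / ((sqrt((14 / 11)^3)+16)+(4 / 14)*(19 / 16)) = -3.83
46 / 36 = 23 / 18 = 1.28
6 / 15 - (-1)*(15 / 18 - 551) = -16493 / 30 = -549.77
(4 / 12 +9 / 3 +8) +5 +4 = 61 / 3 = 20.33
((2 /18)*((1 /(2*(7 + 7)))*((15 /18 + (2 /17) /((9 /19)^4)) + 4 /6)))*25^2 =534934375 /56214648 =9.52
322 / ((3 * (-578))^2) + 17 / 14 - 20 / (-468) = 28664065 / 22801233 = 1.26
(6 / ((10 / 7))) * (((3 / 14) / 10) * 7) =63 / 100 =0.63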